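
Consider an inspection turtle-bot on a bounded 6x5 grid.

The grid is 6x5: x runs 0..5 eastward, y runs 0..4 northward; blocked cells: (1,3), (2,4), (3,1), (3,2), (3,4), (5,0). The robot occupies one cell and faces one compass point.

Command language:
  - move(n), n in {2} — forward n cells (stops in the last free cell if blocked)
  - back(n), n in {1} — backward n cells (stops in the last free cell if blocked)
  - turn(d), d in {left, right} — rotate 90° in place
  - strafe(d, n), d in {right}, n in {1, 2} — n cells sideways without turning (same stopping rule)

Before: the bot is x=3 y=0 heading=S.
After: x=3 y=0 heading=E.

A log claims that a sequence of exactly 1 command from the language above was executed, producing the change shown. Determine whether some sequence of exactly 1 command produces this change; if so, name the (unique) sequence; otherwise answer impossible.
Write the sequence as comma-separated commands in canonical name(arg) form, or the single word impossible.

key: parked at (3,0) the whole time — nothing moves the robot
begin: x=3 y=0 heading=S
t=1 turn(left) ⇒ x=3 y=0 heading=E
no other 1-command option fits: unique.

turn(left)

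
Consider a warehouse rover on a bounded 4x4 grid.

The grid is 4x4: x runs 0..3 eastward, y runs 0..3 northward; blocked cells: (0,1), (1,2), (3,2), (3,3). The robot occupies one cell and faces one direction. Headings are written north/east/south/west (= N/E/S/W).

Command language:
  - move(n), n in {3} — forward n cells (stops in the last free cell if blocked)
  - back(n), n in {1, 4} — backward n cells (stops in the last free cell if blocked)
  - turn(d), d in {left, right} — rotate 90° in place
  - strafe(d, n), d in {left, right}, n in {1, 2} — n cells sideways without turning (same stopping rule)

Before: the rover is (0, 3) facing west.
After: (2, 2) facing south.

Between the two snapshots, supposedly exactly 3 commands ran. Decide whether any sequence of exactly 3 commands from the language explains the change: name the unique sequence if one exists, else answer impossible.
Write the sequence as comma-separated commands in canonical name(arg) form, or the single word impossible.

key: position moved to (2,2) AND the heading swung to S — translation plus rotation needed
start: (0, 3) facing west
t=1 back(4) ⇒ (2, 3) facing west
t=2 strafe(left, 1) ⇒ (2, 2) facing west
t=3 turn(left) ⇒ (2, 2) facing south
no rival 3-sequence matches.

back(4), strafe(left, 1), turn(left)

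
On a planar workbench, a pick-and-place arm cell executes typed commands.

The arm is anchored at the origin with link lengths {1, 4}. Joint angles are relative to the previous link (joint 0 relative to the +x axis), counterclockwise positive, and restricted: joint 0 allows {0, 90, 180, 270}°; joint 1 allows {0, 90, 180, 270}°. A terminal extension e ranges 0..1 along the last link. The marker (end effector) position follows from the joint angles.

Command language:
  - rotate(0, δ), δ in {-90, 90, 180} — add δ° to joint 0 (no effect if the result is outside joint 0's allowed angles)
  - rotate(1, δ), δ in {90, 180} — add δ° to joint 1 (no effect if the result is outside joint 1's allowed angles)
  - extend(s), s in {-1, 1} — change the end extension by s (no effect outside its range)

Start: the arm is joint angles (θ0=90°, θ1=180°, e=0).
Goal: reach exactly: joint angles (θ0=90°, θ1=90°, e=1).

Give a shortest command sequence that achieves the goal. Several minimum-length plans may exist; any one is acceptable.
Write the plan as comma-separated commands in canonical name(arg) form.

initial: joint angles (θ0=90°, θ1=180°, e=0)
[1] after rotate(1, 90): joint angles (θ0=90°, θ1=270°, e=0)
[2] after rotate(1, 180): joint angles (θ0=90°, θ1=90°, e=0)
[3] after extend(1): joint angles (θ0=90°, θ1=90°, e=1)
shorter routes all fall short; 3 is best.

rotate(1, 90), rotate(1, 180), extend(1)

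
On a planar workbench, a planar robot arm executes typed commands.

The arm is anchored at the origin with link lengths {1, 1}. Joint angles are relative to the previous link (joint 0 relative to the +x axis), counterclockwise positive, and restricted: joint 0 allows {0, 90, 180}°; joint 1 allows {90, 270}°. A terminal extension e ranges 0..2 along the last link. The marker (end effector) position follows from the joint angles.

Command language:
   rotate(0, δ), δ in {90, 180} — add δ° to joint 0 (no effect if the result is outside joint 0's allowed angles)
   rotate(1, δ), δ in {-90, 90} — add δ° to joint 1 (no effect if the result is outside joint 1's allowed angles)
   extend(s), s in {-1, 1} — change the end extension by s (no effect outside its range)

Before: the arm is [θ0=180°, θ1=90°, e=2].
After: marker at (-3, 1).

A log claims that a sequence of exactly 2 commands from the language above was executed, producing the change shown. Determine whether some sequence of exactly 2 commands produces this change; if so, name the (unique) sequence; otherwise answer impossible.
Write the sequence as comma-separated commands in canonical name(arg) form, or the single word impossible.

rotate(0, 180), rotate(0, 90)

key: order matters: swapping rotate(0, 180) and rotate(0, 90) lands elsewhere
t0: [θ0=180°, θ1=90°, e=2]
step 1 (rotate(0, 180)): [θ0=0°, θ1=90°, e=2]
step 2 (rotate(0, 90)): [θ0=90°, θ1=90°, e=2]
no rival 2-sequence matches.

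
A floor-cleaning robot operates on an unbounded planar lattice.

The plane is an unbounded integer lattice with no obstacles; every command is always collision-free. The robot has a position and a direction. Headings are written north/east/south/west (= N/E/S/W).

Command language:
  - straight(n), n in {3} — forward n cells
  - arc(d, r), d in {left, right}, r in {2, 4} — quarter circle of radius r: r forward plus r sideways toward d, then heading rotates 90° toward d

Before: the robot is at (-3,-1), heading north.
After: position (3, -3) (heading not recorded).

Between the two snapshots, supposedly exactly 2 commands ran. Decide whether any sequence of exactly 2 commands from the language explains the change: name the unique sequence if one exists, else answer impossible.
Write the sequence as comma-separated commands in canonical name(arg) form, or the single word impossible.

key: running arc(right, 4) before arc(right, 2) would end elsewhere — order is forced
start: at (-3,-1), heading north
t=1 arc(right, 2) ⇒ at (-1,1), heading east
t=2 arc(right, 4) ⇒ at (3,-3), heading south
uniquely the one of 25 2-step routes that fits.

arc(right, 2), arc(right, 4)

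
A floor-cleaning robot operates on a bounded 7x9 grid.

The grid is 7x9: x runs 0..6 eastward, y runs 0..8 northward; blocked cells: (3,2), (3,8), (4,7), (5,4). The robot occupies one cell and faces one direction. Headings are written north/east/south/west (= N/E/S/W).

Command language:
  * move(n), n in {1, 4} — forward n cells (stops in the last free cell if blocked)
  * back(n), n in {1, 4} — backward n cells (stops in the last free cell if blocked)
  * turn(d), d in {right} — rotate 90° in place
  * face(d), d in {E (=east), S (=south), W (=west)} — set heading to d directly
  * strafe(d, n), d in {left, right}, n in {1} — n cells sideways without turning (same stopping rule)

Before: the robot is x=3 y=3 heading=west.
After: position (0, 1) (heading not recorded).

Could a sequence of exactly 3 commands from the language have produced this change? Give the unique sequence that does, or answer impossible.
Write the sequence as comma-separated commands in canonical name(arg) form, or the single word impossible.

key: move(4) runs into the grid edge before its full distance
start: x=3 y=3 heading=west
1. move(4) → x=0 y=3 heading=west
2. strafe(left, 1) → x=0 y=2 heading=west
3. strafe(left, 1) → x=0 y=1 heading=west
no other 3-command option fits: unique.

move(4), strafe(left, 1), strafe(left, 1)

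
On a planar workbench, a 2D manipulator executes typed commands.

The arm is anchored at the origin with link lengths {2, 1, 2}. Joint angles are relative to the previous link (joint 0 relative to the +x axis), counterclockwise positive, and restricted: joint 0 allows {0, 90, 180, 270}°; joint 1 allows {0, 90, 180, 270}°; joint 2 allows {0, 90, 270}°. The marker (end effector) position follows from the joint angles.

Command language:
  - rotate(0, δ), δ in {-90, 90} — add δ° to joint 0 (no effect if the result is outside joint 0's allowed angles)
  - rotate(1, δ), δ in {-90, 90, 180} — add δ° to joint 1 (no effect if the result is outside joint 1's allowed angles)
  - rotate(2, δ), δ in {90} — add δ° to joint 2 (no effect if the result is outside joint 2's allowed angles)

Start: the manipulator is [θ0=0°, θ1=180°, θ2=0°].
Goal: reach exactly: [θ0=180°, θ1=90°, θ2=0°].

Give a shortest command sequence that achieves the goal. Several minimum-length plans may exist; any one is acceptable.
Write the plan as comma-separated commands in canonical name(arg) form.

rotate(1, -90), rotate(0, 90), rotate(0, 90)

start: [θ0=0°, θ1=180°, θ2=0°]
t=1 rotate(1, -90) ⇒ [θ0=0°, θ1=90°, θ2=0°]
t=2 rotate(0, 90) ⇒ [θ0=90°, θ1=90°, θ2=0°]
t=3 rotate(0, 90) ⇒ [θ0=180°, θ1=90°, θ2=0°]
nothing shorter than 3 reaches the goal.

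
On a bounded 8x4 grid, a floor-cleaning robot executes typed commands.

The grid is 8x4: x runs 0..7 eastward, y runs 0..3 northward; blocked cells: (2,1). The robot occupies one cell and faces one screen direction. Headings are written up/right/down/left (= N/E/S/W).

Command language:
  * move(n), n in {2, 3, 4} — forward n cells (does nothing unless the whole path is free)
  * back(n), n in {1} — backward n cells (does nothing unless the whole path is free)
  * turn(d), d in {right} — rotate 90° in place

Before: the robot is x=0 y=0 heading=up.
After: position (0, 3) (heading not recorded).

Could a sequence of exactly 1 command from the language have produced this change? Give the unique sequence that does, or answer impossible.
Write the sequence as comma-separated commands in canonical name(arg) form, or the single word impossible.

move(3)

initial: x=0 y=0 heading=up
t=1 move(3) ⇒ x=0 y=3 heading=up
no other 1-command option fits: unique.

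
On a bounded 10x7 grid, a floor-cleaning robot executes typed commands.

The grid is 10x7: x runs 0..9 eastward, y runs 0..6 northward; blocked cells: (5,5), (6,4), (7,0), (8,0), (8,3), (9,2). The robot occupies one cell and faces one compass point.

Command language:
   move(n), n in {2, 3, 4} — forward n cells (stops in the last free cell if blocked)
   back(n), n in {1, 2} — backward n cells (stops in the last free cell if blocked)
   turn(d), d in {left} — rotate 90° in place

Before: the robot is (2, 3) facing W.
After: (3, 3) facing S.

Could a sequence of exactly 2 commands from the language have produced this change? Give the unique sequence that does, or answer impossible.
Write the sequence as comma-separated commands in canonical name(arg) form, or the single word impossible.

back(1), turn(left)

key: position moved to (3,3) AND the heading swung to S — translation plus rotation needed
t0: (2, 3) facing W
1. back(1) → (3, 3) facing W
2. turn(left) → (3, 3) facing S
all 36 alternatives checked — unique.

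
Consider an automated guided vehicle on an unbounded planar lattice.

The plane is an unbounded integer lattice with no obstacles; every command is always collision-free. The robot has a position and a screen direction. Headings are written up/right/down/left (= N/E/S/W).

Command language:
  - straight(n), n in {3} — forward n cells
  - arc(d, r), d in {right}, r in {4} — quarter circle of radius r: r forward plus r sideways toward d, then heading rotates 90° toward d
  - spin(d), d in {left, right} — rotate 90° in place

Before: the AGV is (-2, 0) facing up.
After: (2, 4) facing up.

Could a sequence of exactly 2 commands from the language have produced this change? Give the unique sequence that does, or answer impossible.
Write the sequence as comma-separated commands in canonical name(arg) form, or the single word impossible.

arc(right, 4), spin(left)

key: heading stays N — rotations cancel among the 2 commands
initial: (-2, 0) facing up
1. arc(right, 4) → (2, 4) facing right
2. spin(left) → (2, 4) facing up
uniquely the one of 16 2-step routes that fits.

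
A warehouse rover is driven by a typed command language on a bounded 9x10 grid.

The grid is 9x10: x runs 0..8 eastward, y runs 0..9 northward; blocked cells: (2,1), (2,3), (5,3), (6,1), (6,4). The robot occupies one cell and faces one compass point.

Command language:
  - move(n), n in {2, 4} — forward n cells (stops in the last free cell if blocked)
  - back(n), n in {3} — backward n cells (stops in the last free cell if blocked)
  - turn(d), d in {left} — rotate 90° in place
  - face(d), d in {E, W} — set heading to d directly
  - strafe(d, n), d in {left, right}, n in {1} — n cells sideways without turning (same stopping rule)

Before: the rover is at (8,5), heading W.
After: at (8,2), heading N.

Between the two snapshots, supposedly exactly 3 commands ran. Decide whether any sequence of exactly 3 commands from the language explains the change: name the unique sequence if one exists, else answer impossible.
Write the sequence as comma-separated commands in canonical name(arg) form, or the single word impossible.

face(E), turn(left), back(3)

key: position moved to (8,2) AND the heading swung to N — translation plus rotation needed
from: at (8,5), heading W
[1] after face(E): at (8,5), heading E
[2] after turn(left): at (8,5), heading N
[3] after back(3): at (8,2), heading N
all 512 alternatives checked — unique.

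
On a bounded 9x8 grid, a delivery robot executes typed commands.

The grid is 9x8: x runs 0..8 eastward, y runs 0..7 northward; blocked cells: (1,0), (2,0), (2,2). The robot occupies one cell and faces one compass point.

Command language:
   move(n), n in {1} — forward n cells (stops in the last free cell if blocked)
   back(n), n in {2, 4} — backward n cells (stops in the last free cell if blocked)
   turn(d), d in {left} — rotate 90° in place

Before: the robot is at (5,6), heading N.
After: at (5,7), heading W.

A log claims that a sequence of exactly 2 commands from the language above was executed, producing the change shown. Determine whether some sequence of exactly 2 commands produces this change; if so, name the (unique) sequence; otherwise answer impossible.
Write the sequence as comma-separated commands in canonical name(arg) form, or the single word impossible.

move(1), turn(left)

key: order matters: swapping move(1) and turn(left) lands elsewhere
begin: at (5,6), heading N
1. move(1) → at (5,7), heading N
2. turn(left) → at (5,7), heading W
uniquely the one of 16 2-step routes that fits.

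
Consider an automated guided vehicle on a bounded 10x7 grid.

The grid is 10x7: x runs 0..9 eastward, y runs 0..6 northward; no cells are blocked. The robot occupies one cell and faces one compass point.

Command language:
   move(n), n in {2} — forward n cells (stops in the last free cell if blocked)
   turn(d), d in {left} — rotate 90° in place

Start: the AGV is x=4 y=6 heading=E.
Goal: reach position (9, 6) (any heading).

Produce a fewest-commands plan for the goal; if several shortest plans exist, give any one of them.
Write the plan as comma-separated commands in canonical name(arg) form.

begin: x=4 y=6 heading=E
step 1 (move(2)): x=6 y=6 heading=E
step 2 (move(2)): x=8 y=6 heading=E
step 3 (move(2)): x=9 y=6 heading=E
shorter routes all fall short; 3 is best.

move(2), move(2), move(2)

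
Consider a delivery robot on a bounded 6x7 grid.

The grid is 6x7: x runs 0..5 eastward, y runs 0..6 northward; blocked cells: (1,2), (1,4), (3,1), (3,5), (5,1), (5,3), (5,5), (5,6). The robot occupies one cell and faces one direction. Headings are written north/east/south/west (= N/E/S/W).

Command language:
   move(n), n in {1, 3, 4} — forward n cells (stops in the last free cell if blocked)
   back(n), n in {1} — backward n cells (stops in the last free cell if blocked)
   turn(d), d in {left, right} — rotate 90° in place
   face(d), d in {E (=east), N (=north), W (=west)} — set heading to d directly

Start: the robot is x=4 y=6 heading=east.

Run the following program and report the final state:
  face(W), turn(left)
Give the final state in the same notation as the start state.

start: x=4 y=6 heading=east
step 1 (face(W)): x=4 y=6 heading=west
step 2 (turn(left)): x=4 y=6 heading=south

x=4 y=6 heading=south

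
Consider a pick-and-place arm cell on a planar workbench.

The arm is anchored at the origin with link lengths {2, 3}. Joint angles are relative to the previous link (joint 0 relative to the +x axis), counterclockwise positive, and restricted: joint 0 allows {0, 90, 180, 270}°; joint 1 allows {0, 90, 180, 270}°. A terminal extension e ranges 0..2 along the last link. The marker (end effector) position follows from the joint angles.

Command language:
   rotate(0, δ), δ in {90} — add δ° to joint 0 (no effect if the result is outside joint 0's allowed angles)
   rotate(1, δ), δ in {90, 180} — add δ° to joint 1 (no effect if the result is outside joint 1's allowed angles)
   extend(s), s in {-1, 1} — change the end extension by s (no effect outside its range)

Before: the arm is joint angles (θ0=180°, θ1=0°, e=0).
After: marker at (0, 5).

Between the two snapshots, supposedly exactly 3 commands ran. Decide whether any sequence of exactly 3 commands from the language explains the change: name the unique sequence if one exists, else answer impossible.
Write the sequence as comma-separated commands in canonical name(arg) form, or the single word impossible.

t0: joint angles (θ0=180°, θ1=0°, e=0)
step 1 (rotate(0, 90)): joint angles (θ0=270°, θ1=0°, e=0)
step 2 (rotate(0, 90)): joint angles (θ0=0°, θ1=0°, e=0)
step 3 (rotate(0, 90)): joint angles (θ0=90°, θ1=0°, e=0)
no other 3-command option fits: unique.

rotate(0, 90), rotate(0, 90), rotate(0, 90)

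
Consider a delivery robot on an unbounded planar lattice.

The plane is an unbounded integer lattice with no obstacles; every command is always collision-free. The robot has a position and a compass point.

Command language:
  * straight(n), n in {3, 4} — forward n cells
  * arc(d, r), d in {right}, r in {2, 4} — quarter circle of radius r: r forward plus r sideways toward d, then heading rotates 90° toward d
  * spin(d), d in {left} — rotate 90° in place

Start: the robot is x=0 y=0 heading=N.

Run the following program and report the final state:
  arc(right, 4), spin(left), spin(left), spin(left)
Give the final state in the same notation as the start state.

x=4 y=4 heading=S

begin: x=0 y=0 heading=N
t=1 arc(right, 4) ⇒ x=4 y=4 heading=E
t=2 spin(left) ⇒ x=4 y=4 heading=N
t=3 spin(left) ⇒ x=4 y=4 heading=W
t=4 spin(left) ⇒ x=4 y=4 heading=S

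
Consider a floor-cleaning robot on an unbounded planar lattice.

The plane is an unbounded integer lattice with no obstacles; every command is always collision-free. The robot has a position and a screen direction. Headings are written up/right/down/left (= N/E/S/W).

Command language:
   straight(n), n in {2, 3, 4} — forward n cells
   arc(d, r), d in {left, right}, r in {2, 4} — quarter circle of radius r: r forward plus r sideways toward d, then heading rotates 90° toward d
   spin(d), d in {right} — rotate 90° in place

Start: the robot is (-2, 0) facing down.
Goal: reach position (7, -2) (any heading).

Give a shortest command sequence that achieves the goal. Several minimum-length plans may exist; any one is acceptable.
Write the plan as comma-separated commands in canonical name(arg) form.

arc(left, 2), straight(3), straight(4)

from: (-2, 0) facing down
[1] after arc(left, 2): (0, -2) facing right
[2] after straight(3): (3, -2) facing right
[3] after straight(4): (7, -2) facing right
no 2-step plan works, so 3 is optimal.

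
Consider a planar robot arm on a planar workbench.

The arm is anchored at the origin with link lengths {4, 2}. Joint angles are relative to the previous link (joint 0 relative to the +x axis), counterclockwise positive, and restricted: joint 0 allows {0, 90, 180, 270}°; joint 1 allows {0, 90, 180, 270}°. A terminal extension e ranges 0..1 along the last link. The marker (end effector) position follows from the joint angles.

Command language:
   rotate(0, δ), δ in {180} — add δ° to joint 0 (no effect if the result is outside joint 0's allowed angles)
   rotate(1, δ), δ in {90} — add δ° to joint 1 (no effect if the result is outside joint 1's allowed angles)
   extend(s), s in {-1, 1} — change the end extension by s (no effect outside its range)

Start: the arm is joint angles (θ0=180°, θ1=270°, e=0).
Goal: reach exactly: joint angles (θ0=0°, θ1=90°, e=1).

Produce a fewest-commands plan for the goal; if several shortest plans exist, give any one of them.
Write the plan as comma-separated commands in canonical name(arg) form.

rotate(0, 180), rotate(1, 90), rotate(1, 90), extend(1)

begin: joint angles (θ0=180°, θ1=270°, e=0)
1. rotate(0, 180) → joint angles (θ0=0°, θ1=270°, e=0)
2. rotate(1, 90) → joint angles (θ0=0°, θ1=0°, e=0)
3. rotate(1, 90) → joint angles (θ0=0°, θ1=90°, e=0)
4. extend(1) → joint angles (θ0=0°, θ1=90°, e=1)
no 3-step plan works, so 4 is optimal.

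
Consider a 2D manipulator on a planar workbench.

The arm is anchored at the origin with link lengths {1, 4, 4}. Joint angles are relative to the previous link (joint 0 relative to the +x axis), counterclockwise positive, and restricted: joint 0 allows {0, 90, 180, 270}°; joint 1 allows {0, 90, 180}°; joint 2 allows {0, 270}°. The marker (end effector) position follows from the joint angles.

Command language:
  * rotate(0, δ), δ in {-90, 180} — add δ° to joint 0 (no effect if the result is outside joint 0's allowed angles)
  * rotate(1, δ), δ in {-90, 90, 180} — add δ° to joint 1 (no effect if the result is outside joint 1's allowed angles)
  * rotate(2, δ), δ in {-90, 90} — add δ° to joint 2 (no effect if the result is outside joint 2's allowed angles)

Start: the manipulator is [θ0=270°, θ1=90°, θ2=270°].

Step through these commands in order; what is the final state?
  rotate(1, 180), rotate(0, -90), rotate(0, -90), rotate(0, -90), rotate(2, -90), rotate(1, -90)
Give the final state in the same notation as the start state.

start: [θ0=270°, θ1=90°, θ2=270°]
step 1 (rotate(1, 180)): [θ0=270°, θ1=90°, θ2=270°]
step 2 (rotate(0, -90)): [θ0=180°, θ1=90°, θ2=270°]
step 3 (rotate(0, -90)): [θ0=90°, θ1=90°, θ2=270°]
step 4 (rotate(0, -90)): [θ0=0°, θ1=90°, θ2=270°]
step 5 (rotate(2, -90)): [θ0=0°, θ1=90°, θ2=270°]
step 6 (rotate(1, -90)): [θ0=0°, θ1=0°, θ2=270°]

[θ0=0°, θ1=0°, θ2=270°]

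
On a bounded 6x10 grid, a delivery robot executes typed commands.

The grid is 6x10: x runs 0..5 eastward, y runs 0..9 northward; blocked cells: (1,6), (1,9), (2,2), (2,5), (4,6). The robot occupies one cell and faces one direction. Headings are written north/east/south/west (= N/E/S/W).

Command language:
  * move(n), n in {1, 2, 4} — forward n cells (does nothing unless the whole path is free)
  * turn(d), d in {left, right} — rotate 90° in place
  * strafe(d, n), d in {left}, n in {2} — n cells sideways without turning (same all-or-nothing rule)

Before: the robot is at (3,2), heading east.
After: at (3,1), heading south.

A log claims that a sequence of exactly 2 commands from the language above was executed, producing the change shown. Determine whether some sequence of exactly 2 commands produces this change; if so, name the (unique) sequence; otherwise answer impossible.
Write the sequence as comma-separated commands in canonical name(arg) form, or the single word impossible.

turn(right), move(1)

key: running move(1) before turn(right) would end elsewhere — order is forced
initial: at (3,2), heading east
1. turn(right) → at (3,2), heading south
2. move(1) → at (3,1), heading south
all 36 alternatives checked — unique.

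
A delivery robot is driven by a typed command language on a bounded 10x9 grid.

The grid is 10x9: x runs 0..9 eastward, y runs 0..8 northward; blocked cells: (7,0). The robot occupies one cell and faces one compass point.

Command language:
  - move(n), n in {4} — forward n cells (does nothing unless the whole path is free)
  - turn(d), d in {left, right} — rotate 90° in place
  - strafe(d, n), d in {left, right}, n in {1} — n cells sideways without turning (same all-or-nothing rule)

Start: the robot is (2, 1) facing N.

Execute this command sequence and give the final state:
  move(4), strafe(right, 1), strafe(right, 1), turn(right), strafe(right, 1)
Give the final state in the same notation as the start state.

t0: (2, 1) facing N
t=1 move(4) ⇒ (2, 5) facing N
t=2 strafe(right, 1) ⇒ (3, 5) facing N
t=3 strafe(right, 1) ⇒ (4, 5) facing N
t=4 turn(right) ⇒ (4, 5) facing E
t=5 strafe(right, 1) ⇒ (4, 4) facing E

(4, 4) facing E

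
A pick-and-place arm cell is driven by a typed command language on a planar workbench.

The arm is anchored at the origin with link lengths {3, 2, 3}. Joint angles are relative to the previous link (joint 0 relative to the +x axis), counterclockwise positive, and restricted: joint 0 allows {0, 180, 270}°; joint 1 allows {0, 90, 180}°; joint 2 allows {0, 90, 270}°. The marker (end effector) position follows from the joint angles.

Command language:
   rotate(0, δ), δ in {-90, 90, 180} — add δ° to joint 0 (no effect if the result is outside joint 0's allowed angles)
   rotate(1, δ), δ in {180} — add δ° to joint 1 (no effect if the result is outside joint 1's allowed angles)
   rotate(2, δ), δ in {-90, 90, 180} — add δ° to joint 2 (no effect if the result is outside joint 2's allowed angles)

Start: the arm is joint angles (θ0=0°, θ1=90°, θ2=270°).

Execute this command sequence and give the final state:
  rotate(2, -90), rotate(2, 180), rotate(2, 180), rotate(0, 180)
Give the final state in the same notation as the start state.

joint angles (θ0=180°, θ1=90°, θ2=270°)

t0: joint angles (θ0=0°, θ1=90°, θ2=270°)
step 1 (rotate(2, -90)): joint angles (θ0=0°, θ1=90°, θ2=270°)
step 2 (rotate(2, 180)): joint angles (θ0=0°, θ1=90°, θ2=90°)
step 3 (rotate(2, 180)): joint angles (θ0=0°, θ1=90°, θ2=270°)
step 4 (rotate(0, 180)): joint angles (θ0=180°, θ1=90°, θ2=270°)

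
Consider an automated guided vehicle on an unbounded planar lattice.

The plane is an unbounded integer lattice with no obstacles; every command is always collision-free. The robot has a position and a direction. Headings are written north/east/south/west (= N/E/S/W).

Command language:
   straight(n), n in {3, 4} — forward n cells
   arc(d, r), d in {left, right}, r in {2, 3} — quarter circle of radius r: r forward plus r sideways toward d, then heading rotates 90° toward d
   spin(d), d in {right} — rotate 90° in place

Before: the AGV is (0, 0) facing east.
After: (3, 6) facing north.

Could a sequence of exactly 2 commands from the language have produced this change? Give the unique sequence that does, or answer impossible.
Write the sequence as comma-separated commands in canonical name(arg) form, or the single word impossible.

arc(left, 3), straight(3)

key: running straight(3) before arc(left, 3) would end elsewhere — order is forced
begin: (0, 0) facing east
[1] after arc(left, 3): (3, 3) facing north
[2] after straight(3): (3, 6) facing north
no other 2-command option fits: unique.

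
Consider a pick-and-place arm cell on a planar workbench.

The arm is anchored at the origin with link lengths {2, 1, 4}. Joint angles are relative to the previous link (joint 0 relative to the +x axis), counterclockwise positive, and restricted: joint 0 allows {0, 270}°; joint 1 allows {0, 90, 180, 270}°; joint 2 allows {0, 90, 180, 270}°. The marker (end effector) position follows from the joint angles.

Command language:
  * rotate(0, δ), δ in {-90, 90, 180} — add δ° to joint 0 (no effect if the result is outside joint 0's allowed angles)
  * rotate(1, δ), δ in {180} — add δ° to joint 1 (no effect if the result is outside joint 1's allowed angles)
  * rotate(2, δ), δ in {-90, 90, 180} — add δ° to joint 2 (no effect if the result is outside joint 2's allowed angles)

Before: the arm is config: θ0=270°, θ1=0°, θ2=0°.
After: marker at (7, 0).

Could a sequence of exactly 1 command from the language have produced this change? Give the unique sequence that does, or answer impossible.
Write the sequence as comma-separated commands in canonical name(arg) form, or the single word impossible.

from: config: θ0=270°, θ1=0°, θ2=0°
step 1 (rotate(0, 90)): config: θ0=0°, θ1=0°, θ2=0°
all 7 alternatives checked — unique.

rotate(0, 90)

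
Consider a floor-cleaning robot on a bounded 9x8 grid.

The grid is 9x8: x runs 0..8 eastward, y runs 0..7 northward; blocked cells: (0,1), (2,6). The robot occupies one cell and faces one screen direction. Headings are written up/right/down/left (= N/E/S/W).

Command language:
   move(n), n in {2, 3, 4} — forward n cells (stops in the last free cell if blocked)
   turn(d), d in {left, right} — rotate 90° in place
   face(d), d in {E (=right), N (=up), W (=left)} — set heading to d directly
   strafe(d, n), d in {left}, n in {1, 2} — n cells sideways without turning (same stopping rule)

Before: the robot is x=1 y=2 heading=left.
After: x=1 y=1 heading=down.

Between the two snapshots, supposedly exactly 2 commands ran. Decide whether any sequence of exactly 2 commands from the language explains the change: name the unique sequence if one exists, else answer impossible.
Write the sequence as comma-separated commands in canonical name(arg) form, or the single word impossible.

key: position moved to (1,1) AND the heading swung to S — translation plus rotation needed
t0: x=1 y=2 heading=left
t=1 strafe(left, 1) ⇒ x=1 y=1 heading=left
t=2 turn(left) ⇒ x=1 y=1 heading=down
uniquely the one of 100 2-step routes that fits.

strafe(left, 1), turn(left)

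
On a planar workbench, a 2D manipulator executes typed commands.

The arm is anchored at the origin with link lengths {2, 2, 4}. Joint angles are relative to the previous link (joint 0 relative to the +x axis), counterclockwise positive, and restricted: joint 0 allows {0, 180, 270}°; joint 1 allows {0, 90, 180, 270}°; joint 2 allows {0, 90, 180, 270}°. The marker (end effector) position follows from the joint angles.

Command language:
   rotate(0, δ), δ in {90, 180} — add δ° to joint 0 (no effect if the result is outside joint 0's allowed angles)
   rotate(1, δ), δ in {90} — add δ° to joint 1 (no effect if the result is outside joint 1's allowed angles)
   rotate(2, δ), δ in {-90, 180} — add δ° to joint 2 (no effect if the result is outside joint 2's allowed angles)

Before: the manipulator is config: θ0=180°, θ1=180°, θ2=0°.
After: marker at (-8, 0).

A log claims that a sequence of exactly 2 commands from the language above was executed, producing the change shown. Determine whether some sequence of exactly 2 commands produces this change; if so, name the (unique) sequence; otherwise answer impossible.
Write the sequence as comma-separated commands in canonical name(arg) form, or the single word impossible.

begin: config: θ0=180°, θ1=180°, θ2=0°
1. rotate(1, 90) → config: θ0=180°, θ1=270°, θ2=0°
2. rotate(1, 90) → config: θ0=180°, θ1=0°, θ2=0°
uniquely the one of 25 2-step routes that fits.

rotate(1, 90), rotate(1, 90)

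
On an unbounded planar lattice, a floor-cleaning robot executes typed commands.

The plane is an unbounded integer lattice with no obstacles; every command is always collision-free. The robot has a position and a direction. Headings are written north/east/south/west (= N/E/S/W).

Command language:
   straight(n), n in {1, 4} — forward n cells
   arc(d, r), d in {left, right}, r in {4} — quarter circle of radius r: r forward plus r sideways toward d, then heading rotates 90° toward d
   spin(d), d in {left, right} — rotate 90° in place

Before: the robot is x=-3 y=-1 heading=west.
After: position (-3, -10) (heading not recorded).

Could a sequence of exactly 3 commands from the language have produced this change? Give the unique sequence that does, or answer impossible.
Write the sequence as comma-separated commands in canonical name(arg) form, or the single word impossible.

start: x=-3 y=-1 heading=west
t=1 arc(left, 4) ⇒ x=-7 y=-5 heading=south
t=2 straight(1) ⇒ x=-7 y=-6 heading=south
t=3 arc(left, 4) ⇒ x=-3 y=-10 heading=east
uniquely the one of 216 3-step routes that fits.

arc(left, 4), straight(1), arc(left, 4)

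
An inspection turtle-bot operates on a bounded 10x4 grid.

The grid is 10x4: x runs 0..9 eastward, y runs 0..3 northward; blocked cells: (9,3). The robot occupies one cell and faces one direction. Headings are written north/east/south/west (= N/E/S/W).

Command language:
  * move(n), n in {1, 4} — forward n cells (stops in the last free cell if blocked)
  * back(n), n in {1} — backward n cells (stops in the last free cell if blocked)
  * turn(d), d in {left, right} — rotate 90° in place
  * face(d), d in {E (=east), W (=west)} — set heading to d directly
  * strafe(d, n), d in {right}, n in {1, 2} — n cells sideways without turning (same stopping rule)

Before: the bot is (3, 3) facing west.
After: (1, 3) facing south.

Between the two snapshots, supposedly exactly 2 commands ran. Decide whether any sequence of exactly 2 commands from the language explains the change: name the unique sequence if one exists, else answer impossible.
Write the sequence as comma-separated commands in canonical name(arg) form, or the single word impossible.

key: running strafe(right, 2) before turn(left) would end elsewhere — order is forced
start: (3, 3) facing west
step 1 (turn(left)): (3, 3) facing south
step 2 (strafe(right, 2)): (1, 3) facing south
all 81 alternatives checked — unique.

turn(left), strafe(right, 2)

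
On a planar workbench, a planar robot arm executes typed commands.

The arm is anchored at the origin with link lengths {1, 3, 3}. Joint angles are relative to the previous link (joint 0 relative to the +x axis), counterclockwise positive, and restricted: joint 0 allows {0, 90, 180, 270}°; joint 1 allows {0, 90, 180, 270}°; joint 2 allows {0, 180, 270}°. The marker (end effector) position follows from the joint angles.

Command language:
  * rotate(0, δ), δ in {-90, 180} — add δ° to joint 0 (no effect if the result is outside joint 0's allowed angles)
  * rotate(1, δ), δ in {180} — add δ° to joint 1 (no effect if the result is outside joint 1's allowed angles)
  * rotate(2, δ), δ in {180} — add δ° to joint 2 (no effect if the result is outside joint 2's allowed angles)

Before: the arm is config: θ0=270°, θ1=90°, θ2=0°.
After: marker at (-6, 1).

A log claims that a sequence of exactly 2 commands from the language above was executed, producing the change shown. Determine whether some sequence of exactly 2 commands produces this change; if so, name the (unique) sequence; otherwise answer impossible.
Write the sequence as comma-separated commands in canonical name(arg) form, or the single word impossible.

rotate(0, -90), rotate(0, -90)

start: config: θ0=270°, θ1=90°, θ2=0°
[1] after rotate(0, -90): config: θ0=180°, θ1=90°, θ2=0°
[2] after rotate(0, -90): config: θ0=90°, θ1=90°, θ2=0°
no other 2-command option fits: unique.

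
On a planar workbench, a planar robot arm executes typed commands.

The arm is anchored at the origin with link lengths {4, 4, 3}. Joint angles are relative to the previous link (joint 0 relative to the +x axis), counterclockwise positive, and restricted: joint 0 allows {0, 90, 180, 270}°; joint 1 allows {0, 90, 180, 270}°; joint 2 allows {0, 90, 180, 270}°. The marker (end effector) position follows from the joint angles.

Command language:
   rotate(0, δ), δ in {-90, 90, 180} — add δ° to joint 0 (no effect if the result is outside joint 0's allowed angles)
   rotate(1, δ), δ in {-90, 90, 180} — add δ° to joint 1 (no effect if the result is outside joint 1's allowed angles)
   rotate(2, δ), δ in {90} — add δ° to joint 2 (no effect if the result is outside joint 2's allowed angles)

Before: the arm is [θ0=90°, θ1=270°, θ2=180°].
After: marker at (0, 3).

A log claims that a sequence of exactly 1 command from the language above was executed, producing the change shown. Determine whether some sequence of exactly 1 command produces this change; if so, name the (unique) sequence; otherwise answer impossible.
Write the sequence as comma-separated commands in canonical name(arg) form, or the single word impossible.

from: [θ0=90°, θ1=270°, θ2=180°]
step 1 (rotate(1, -90)): [θ0=90°, θ1=180°, θ2=180°]
all 7 alternatives checked — unique.

rotate(1, -90)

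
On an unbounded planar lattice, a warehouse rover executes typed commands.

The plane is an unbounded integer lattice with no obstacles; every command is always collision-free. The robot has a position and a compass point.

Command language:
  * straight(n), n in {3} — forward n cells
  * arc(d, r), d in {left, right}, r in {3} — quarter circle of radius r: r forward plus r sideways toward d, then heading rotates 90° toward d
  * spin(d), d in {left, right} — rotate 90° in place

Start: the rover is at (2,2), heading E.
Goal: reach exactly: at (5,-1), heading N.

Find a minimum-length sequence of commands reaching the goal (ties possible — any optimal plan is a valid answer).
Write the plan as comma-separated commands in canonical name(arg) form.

start: at (2,2), heading E
1. spin(right) → at (2,2), heading S
2. arc(left, 3) → at (5,-1), heading E
3. spin(left) → at (5,-1), heading N
shorter routes all fall short; 3 is best.

spin(right), arc(left, 3), spin(left)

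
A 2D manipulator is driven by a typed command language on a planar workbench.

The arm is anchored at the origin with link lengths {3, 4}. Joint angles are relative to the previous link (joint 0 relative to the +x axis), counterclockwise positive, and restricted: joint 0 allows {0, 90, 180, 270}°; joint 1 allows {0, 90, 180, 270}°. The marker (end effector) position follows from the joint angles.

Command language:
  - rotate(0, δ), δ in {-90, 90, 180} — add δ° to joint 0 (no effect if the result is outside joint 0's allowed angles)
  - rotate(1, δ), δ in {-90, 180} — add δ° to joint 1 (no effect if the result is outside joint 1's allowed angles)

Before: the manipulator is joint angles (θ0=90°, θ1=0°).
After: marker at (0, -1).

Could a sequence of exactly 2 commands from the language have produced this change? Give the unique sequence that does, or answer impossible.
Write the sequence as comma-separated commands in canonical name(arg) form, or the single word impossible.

rotate(1, -90), rotate(1, -90)

from: joint angles (θ0=90°, θ1=0°)
[1] after rotate(1, -90): joint angles (θ0=90°, θ1=270°)
[2] after rotate(1, -90): joint angles (θ0=90°, θ1=180°)
no other 2-command option fits: unique.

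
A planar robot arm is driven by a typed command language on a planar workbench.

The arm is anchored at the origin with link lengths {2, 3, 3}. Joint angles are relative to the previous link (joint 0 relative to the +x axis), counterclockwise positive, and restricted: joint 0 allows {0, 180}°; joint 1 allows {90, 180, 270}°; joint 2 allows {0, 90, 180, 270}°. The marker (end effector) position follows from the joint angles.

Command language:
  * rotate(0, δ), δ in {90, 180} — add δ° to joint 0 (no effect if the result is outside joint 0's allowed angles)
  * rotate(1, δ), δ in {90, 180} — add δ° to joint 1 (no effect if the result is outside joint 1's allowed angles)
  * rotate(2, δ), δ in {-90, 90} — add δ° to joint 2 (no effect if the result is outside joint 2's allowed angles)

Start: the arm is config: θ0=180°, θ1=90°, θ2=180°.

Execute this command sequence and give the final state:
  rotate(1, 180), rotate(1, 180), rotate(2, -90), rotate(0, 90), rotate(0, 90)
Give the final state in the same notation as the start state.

config: θ0=180°, θ1=90°, θ2=90°

begin: config: θ0=180°, θ1=90°, θ2=180°
1. rotate(1, 180) → config: θ0=180°, θ1=270°, θ2=180°
2. rotate(1, 180) → config: θ0=180°, θ1=90°, θ2=180°
3. rotate(2, -90) → config: θ0=180°, θ1=90°, θ2=90°
4. rotate(0, 90) → config: θ0=180°, θ1=90°, θ2=90°
5. rotate(0, 90) → config: θ0=180°, θ1=90°, θ2=90°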